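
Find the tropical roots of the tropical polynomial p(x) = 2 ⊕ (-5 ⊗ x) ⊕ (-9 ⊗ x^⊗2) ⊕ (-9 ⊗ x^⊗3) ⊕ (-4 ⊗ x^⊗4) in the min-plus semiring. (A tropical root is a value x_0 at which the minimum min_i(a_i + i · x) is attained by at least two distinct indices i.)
Roots: {-5, 0, 4, 7}

Each tropical root is a break point of the lower envelope of the lines y = a_i + i · x (there are 5 lines, with slopes 0, 1, ..., 4). Only the lines that attain the minimum somewhere contribute to roots; other lines are dominated. Here the surviving (envelope) indices are i = 4, i = 3, i = 2, i = 1, i = 0.
Intersections between consecutive envelope lines give the roots: for adjacent envelope indices i < j the intersection is x = (a_i − a_j) / (j − i). Reading off the sorted break points: {-5, 0, 4, 7}.
Verification: at each break x_0, at least two indices attain the minimum of min_i(a_i + i · x_0).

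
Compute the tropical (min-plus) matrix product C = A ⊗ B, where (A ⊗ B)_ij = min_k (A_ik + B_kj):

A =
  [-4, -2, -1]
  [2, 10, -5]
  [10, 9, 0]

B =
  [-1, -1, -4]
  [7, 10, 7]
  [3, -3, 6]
A ⊗ B =
  [-5, -5, -8]
  [-2, -8, -2]
  [3, -3, 6]

Apply the min-plus product entry-by-entry:
  C[0][0] = min over k of (A[0][0] + B[0][0] = -4 + -1 = -5, A[0][1] + B[1][0] = -2 + 7 = 5, A[0][2] + B[2][0] = -1 + 3 = 2) = -5 (attained at k = 0)
  C[0][1] = min over k of (A[0][0] + B[0][1] = -4 + -1 = -5, A[0][1] + B[1][1] = -2 + 10 = 8, A[0][2] + B[2][1] = -1 + -3 = -4) = -5 (attained at k = 0)
  C[0][2] = min over k of (A[0][0] + B[0][2] = -4 + -4 = -8, A[0][1] + B[1][2] = -2 + 7 = 5, A[0][2] + B[2][2] = -1 + 6 = 5) = -8 (attained at k = 0)
  C[1][0] = min over k of (A[1][0] + B[0][0] = 2 + -1 = 1, A[1][1] + B[1][0] = 10 + 7 = 17, A[1][2] + B[2][0] = -5 + 3 = -2) = -2 (attained at k = 2)
  C[1][1] = min over k of (A[1][0] + B[0][1] = 2 + -1 = 1, A[1][1] + B[1][1] = 10 + 10 = 20, A[1][2] + B[2][1] = -5 + -3 = -8) = -8 (attained at k = 2)
  C[1][2] = min over k of (A[1][0] + B[0][2] = 2 + -4 = -2, A[1][1] + B[1][2] = 10 + 7 = 17, A[1][2] + B[2][2] = -5 + 6 = 1) = -2 (attained at k = 0)
  C[2][0] = min over k of (A[2][0] + B[0][0] = 10 + -1 = 9, A[2][1] + B[1][0] = 9 + 7 = 16, A[2][2] + B[2][0] = 0 + 3 = 3) = 3 (attained at k = 2)
  C[2][1] = min over k of (A[2][0] + B[0][1] = 10 + -1 = 9, A[2][1] + B[1][1] = 9 + 10 = 19, A[2][2] + B[2][1] = 0 + -3 = -3) = -3 (attained at k = 2)
  C[2][2] = min over k of (A[2][0] + B[0][2] = 10 + -4 = 6, A[2][1] + B[1][2] = 9 + 7 = 16, A[2][2] + B[2][2] = 0 + 6 = 6) = 6 (attained at k = 0)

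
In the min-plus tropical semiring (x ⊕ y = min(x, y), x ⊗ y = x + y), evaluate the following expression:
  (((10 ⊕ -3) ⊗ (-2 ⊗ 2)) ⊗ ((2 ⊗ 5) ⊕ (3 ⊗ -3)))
(((10 ⊕ -3) ⊗ (-2 ⊗ 2)) ⊗ ((2 ⊗ 5) ⊕ (3 ⊗ -3))) = -3

Expand innermost to outermost. Recall ⊕ takes the minimum of its arguments and ⊗ takes their sum. Working out the expression (((10 ⊕ -3) ⊗ (-2 ⊗ 2)) ⊗ ((2 ⊗ 5) ⊕ (3 ⊗ -3))) gives -3.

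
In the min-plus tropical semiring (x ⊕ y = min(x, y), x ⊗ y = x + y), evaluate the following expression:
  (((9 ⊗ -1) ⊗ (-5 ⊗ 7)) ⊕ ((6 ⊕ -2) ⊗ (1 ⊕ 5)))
(((9 ⊗ -1) ⊗ (-5 ⊗ 7)) ⊕ ((6 ⊕ -2) ⊗ (1 ⊕ 5))) = -1

Expand innermost to outermost. Recall ⊕ takes the minimum of its arguments and ⊗ takes their sum. Working out the expression (((9 ⊗ -1) ⊗ (-5 ⊗ 7)) ⊕ ((6 ⊕ -2) ⊗ (1 ⊕ 5))) gives -1.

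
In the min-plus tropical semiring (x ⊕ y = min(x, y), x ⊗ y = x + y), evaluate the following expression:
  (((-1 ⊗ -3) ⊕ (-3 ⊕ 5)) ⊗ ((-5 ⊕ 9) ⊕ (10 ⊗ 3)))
(((-1 ⊗ -3) ⊕ (-3 ⊕ 5)) ⊗ ((-5 ⊕ 9) ⊕ (10 ⊗ 3))) = -9

Expand innermost to outermost. Recall ⊕ takes the minimum of its arguments and ⊗ takes their sum. Working out the expression (((-1 ⊗ -3) ⊕ (-3 ⊕ 5)) ⊗ ((-5 ⊕ 9) ⊕ (10 ⊗ 3))) gives -9.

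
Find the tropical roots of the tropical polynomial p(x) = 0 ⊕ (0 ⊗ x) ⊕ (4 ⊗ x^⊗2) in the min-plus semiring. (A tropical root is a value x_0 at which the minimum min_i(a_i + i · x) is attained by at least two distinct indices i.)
Roots: {-4, 0}

Each tropical root is a break point of the lower envelope of the lines y = a_i + i · x (there are 3 lines, with slopes 0, 1, ..., 2). Only the lines that attain the minimum somewhere contribute to roots; other lines are dominated. Here the surviving (envelope) indices are i = 2, i = 1, i = 0.
Intersections between consecutive envelope lines give the roots: for adjacent envelope indices i < j the intersection is x = (a_i − a_j) / (j − i). Reading off the sorted break points: {-4, 0}.
Verification: at each break x_0, at least two indices attain the minimum of min_i(a_i + i · x_0).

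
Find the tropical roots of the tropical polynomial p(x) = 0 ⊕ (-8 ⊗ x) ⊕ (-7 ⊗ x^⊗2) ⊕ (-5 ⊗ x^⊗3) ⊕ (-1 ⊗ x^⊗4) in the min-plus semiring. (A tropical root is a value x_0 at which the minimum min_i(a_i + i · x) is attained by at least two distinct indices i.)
Roots: {-4, -2, -1, 8}

Each tropical root is a break point of the lower envelope of the lines y = a_i + i · x (there are 5 lines, with slopes 0, 1, ..., 4). Only the lines that attain the minimum somewhere contribute to roots; other lines are dominated. Here the surviving (envelope) indices are i = 4, i = 3, i = 2, i = 1, i = 0.
Intersections between consecutive envelope lines give the roots: for adjacent envelope indices i < j the intersection is x = (a_i − a_j) / (j − i). Reading off the sorted break points: {-4, -2, -1, 8}.
Verification: at each break x_0, at least two indices attain the minimum of min_i(a_i + i · x_0).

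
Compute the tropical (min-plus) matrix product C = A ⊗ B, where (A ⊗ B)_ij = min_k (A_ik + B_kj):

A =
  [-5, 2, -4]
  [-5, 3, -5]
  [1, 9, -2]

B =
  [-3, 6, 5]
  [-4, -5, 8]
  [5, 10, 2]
A ⊗ B =
  [-8, -3, -2]
  [-8, -2, -3]
  [-2, 4, 0]

Apply the min-plus product entry-by-entry:
  C[0][0] = min over k of (A[0][0] + B[0][0] = -5 + -3 = -8, A[0][1] + B[1][0] = 2 + -4 = -2, A[0][2] + B[2][0] = -4 + 5 = 1) = -8 (attained at k = 0)
  C[0][1] = min over k of (A[0][0] + B[0][1] = -5 + 6 = 1, A[0][1] + B[1][1] = 2 + -5 = -3, A[0][2] + B[2][1] = -4 + 10 = 6) = -3 (attained at k = 1)
  C[0][2] = min over k of (A[0][0] + B[0][2] = -5 + 5 = 0, A[0][1] + B[1][2] = 2 + 8 = 10, A[0][2] + B[2][2] = -4 + 2 = -2) = -2 (attained at k = 2)
  C[1][0] = min over k of (A[1][0] + B[0][0] = -5 + -3 = -8, A[1][1] + B[1][0] = 3 + -4 = -1, A[1][2] + B[2][0] = -5 + 5 = 0) = -8 (attained at k = 0)
  C[1][1] = min over k of (A[1][0] + B[0][1] = -5 + 6 = 1, A[1][1] + B[1][1] = 3 + -5 = -2, A[1][2] + B[2][1] = -5 + 10 = 5) = -2 (attained at k = 1)
  C[1][2] = min over k of (A[1][0] + B[0][2] = -5 + 5 = 0, A[1][1] + B[1][2] = 3 + 8 = 11, A[1][2] + B[2][2] = -5 + 2 = -3) = -3 (attained at k = 2)
  C[2][0] = min over k of (A[2][0] + B[0][0] = 1 + -3 = -2, A[2][1] + B[1][0] = 9 + -4 = 5, A[2][2] + B[2][0] = -2 + 5 = 3) = -2 (attained at k = 0)
  C[2][1] = min over k of (A[2][0] + B[0][1] = 1 + 6 = 7, A[2][1] + B[1][1] = 9 + -5 = 4, A[2][2] + B[2][1] = -2 + 10 = 8) = 4 (attained at k = 1)
  C[2][2] = min over k of (A[2][0] + B[0][2] = 1 + 5 = 6, A[2][1] + B[1][2] = 9 + 8 = 17, A[2][2] + B[2][2] = -2 + 2 = 0) = 0 (attained at k = 2)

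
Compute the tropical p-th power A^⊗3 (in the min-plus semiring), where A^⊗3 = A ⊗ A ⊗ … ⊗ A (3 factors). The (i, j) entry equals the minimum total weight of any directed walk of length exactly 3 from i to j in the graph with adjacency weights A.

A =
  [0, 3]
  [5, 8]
A^⊗3 =
  [0, 3]
  [5, 8]

Each entry (A^⊗3)_ij equals the minimum over all length-3 walks i = v_0 → v_1 → … → v_3 = j of Σ_t A[v_t][v_{t+1}]. For example, for (i, j) = (0, 1) we minimise over 4 possible intermediate vertex sequences; the minimum is 3, attained along the walk 0 → 0 → 0 → 1.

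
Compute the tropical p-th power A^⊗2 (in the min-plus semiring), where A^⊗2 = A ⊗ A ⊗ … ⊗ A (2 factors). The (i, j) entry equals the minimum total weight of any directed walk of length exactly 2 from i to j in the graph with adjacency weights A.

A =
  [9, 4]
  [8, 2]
A^⊗2 =
  [12, 6]
  [10, 4]

Each entry (A^⊗2)_ij equals the minimum over all length-2 walks i = v_0 → v_1 → … → v_2 = j of Σ_t A[v_t][v_{t+1}]. For example, for (i, j) = (0, 1) we minimise over 2 possible intermediate vertex sequences; the minimum is 6, attained along the walk 0 → 1 → 1.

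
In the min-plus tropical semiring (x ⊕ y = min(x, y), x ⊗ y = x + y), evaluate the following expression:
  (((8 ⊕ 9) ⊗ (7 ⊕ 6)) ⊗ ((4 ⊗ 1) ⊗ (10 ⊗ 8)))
(((8 ⊕ 9) ⊗ (7 ⊕ 6)) ⊗ ((4 ⊗ 1) ⊗ (10 ⊗ 8))) = 37

Expand innermost to outermost. Recall ⊕ takes the minimum of its arguments and ⊗ takes their sum. Working out the expression (((8 ⊕ 9) ⊗ (7 ⊕ 6)) ⊗ ((4 ⊗ 1) ⊗ (10 ⊗ 8))) gives 37.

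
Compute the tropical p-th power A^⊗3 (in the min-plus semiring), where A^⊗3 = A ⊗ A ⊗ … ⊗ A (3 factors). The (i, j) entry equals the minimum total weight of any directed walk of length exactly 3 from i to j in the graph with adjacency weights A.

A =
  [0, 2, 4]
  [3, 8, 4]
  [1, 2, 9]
A^⊗3 =
  [0, 2, 4]
  [3, 5, 7]
  [1, 3, 5]

Each entry (A^⊗3)_ij equals the minimum over all length-3 walks i = v_0 → v_1 → … → v_3 = j of Σ_t A[v_t][v_{t+1}]. For example, for (i, j) = (0, 2) we minimise over 9 possible intermediate vertex sequences; the minimum is 4, attained along the walk 0 → 0 → 0 → 2.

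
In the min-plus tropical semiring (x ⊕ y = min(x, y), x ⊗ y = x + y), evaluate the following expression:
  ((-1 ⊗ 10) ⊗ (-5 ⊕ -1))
((-1 ⊗ 10) ⊗ (-5 ⊕ -1)) = 4

Expand innermost to outermost. Recall ⊕ takes the minimum of its arguments and ⊗ takes their sum. Working out the expression ((-1 ⊗ 10) ⊗ (-5 ⊕ -1)) gives 4.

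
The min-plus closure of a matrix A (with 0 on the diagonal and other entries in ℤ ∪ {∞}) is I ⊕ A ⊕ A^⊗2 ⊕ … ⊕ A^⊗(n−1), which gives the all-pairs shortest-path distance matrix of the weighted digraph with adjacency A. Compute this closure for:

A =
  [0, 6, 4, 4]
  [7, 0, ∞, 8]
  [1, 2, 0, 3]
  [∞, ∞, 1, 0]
Closure =
  [0, 6, 4, 4]
  [7, 0, 9, 8]
  [1, 2, 0, 3]
  [2, 3, 1, 0]

This is the Floyd-Warshall all-pairs shortest-path computation. For each intermediate vertex k = 0, 1, …, 3, update dist[i][j] ← min(dist[i][j], dist[i][k] + dist[k][j]). The final matrix gives, for each (i, j), the minimum total weight of any directed path from i to j (possibly empty when i = j).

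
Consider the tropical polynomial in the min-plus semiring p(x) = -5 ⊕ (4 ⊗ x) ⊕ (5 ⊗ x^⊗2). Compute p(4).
p(4) = -5

A tropical monomial a ⊗ x^⊗i evaluates to a + i · x. Evaluating each term at x = 4:
  Term 0 contributes -5 + 0 · 4 = -5
  Term 1 contributes 4 + 1 · 4 = 8
  Term 2 contributes 5 + 2 · 4 = 13
p(4) = ⊕ of these = min[-5, 8, 13] = -5.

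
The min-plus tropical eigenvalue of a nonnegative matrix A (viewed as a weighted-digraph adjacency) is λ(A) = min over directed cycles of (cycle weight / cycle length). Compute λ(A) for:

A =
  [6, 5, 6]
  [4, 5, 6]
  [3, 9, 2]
λ(A) = 2

Enumerate directed cycles and compute their means (weight / length). Sample:
  cycle 0 → 0: weight = 6, length = 1, mean = 6/1 ≈ 6.000
  cycle 1 → 1: weight = 5, length = 1, mean = 5/1 ≈ 5.000
  cycle 2 → 2: weight = 2, length = 1, mean = 2/1 ≈ 2.000
  cycle 0 → 1 → 0: weight = 9, length = 2, mean = 9/2 ≈ 4.500
  cycle 0 → 2 → 0: weight = 9, length = 2, mean = 9/2 ≈ 4.500
  cycle 1 → 0 → 1: weight = 9, length = 2, mean = 9/2 ≈ 4.500
Minimum mean = 2.000, attained e.g. along the cycle 2 → 2 with weight 2 and length 1. So λ(A) = 2/1 = 2.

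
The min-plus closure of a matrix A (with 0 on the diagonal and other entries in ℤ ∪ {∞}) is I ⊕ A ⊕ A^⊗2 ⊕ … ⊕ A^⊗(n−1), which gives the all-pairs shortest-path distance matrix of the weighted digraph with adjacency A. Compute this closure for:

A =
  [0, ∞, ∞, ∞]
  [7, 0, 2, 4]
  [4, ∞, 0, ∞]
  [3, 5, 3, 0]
Closure =
  [0, ∞, ∞, ∞]
  [6, 0, 2, 4]
  [4, ∞, 0, ∞]
  [3, 5, 3, 0]

This is the Floyd-Warshall all-pairs shortest-path computation. For each intermediate vertex k = 0, 1, …, 3, update dist[i][j] ← min(dist[i][j], dist[i][k] + dist[k][j]). The final matrix gives, for each (i, j), the minimum total weight of any directed path from i to j (possibly empty when i = j).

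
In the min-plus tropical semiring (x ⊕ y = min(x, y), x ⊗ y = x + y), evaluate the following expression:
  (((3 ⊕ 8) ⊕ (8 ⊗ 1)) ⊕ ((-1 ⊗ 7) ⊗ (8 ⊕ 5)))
(((3 ⊕ 8) ⊕ (8 ⊗ 1)) ⊕ ((-1 ⊗ 7) ⊗ (8 ⊕ 5))) = 3

Expand innermost to outermost. Recall ⊕ takes the minimum of its arguments and ⊗ takes their sum. Working out the expression (((3 ⊕ 8) ⊕ (8 ⊗ 1)) ⊕ ((-1 ⊗ 7) ⊗ (8 ⊕ 5))) gives 3.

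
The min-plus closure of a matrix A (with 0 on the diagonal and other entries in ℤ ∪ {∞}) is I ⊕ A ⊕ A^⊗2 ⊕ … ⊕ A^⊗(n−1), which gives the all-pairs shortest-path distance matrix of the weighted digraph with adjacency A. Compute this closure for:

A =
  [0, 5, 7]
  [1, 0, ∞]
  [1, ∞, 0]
Closure =
  [0, 5, 7]
  [1, 0, 8]
  [1, 6, 0]

This is the Floyd-Warshall all-pairs shortest-path computation. For each intermediate vertex k = 0, 1, …, 2, update dist[i][j] ← min(dist[i][j], dist[i][k] + dist[k][j]). The final matrix gives, for each (i, j), the minimum total weight of any directed path from i to j (possibly empty when i = j).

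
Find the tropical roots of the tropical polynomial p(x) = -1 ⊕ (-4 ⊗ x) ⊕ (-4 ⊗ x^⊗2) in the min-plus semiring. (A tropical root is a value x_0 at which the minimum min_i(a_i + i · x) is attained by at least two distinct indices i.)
Roots: {0, 3}

Each tropical root is a break point of the lower envelope of the lines y = a_i + i · x (there are 3 lines, with slopes 0, 1, ..., 2). Only the lines that attain the minimum somewhere contribute to roots; other lines are dominated. Here the surviving (envelope) indices are i = 2, i = 1, i = 0.
Intersections between consecutive envelope lines give the roots: for adjacent envelope indices i < j the intersection is x = (a_i − a_j) / (j − i). Reading off the sorted break points: {0, 3}.
Verification: at each break x_0, at least two indices attain the minimum of min_i(a_i + i · x_0).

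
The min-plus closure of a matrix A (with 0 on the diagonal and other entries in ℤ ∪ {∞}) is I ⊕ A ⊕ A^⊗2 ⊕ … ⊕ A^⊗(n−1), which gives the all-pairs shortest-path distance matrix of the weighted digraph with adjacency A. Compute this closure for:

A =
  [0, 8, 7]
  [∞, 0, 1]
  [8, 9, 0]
Closure =
  [0, 8, 7]
  [9, 0, 1]
  [8, 9, 0]

This is the Floyd-Warshall all-pairs shortest-path computation. For each intermediate vertex k = 0, 1, …, 2, update dist[i][j] ← min(dist[i][j], dist[i][k] + dist[k][j]). The final matrix gives, for each (i, j), the minimum total weight of any directed path from i to j (possibly empty when i = j).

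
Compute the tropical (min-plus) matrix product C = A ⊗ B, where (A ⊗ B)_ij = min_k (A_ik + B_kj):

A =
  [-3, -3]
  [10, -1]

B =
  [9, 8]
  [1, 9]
A ⊗ B =
  [-2, 5]
  [0, 8]

Apply the min-plus product entry-by-entry:
  C[0][0] = min over k of (A[0][0] + B[0][0] = -3 + 9 = 6, A[0][1] + B[1][0] = -3 + 1 = -2) = -2 (attained at k = 1)
  C[0][1] = min over k of (A[0][0] + B[0][1] = -3 + 8 = 5, A[0][1] + B[1][1] = -3 + 9 = 6) = 5 (attained at k = 0)
  C[1][0] = min over k of (A[1][0] + B[0][0] = 10 + 9 = 19, A[1][1] + B[1][0] = -1 + 1 = 0) = 0 (attained at k = 1)
  C[1][1] = min over k of (A[1][0] + B[0][1] = 10 + 8 = 18, A[1][1] + B[1][1] = -1 + 9 = 8) = 8 (attained at k = 1)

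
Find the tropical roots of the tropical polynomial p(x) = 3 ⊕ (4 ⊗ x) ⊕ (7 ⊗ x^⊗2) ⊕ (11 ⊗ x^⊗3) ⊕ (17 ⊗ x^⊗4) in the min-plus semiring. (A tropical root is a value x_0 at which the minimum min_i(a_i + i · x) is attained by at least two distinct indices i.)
Roots: {-6, -4, -3, -1}

Each tropical root is a break point of the lower envelope of the lines y = a_i + i · x (there are 5 lines, with slopes 0, 1, ..., 4). Only the lines that attain the minimum somewhere contribute to roots; other lines are dominated. Here the surviving (envelope) indices are i = 4, i = 3, i = 2, i = 1, i = 0.
Intersections between consecutive envelope lines give the roots: for adjacent envelope indices i < j the intersection is x = (a_i − a_j) / (j − i). Reading off the sorted break points: {-6, -4, -3, -1}.
Verification: at each break x_0, at least two indices attain the minimum of min_i(a_i + i · x_0).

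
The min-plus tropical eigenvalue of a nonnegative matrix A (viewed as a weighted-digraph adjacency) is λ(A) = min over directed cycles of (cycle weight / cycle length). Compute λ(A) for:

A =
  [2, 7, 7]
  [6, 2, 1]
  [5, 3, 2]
λ(A) = 2

Enumerate directed cycles and compute their means (weight / length). Sample:
  cycle 0 → 0: weight = 2, length = 1, mean = 2/1 ≈ 2.000
  cycle 1 → 1: weight = 2, length = 1, mean = 2/1 ≈ 2.000
  cycle 2 → 2: weight = 2, length = 1, mean = 2/1 ≈ 2.000
  cycle 0 → 1 → 0: weight = 13, length = 2, mean = 13/2 ≈ 6.500
  cycle 0 → 2 → 0: weight = 12, length = 2, mean = 12/2 ≈ 6.000
  cycle 1 → 0 → 1: weight = 13, length = 2, mean = 13/2 ≈ 6.500
Minimum mean = 2.000, attained e.g. along the cycle 0 → 0 with weight 2 and length 1. So λ(A) = 2/1 = 2.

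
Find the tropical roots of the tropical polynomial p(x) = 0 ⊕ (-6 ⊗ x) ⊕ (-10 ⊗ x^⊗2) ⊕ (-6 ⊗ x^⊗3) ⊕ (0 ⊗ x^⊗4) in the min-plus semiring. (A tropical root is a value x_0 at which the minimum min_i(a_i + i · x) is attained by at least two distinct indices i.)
Roots: {-6, -4, 4, 6}

Each tropical root is a break point of the lower envelope of the lines y = a_i + i · x (there are 5 lines, with slopes 0, 1, ..., 4). Only the lines that attain the minimum somewhere contribute to roots; other lines are dominated. Here the surviving (envelope) indices are i = 4, i = 3, i = 2, i = 1, i = 0.
Intersections between consecutive envelope lines give the roots: for adjacent envelope indices i < j the intersection is x = (a_i − a_j) / (j − i). Reading off the sorted break points: {-6, -4, 4, 6}.
Verification: at each break x_0, at least two indices attain the minimum of min_i(a_i + i · x_0).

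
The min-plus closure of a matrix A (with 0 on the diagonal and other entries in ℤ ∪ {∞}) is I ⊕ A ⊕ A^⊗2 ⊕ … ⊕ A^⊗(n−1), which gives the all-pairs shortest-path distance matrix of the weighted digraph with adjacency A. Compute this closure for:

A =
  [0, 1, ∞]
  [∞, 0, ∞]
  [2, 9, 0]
Closure =
  [0, 1, ∞]
  [∞, 0, ∞]
  [2, 3, 0]

This is the Floyd-Warshall all-pairs shortest-path computation. For each intermediate vertex k = 0, 1, …, 2, update dist[i][j] ← min(dist[i][j], dist[i][k] + dist[k][j]). The final matrix gives, for each (i, j), the minimum total weight of any directed path from i to j (possibly empty when i = j).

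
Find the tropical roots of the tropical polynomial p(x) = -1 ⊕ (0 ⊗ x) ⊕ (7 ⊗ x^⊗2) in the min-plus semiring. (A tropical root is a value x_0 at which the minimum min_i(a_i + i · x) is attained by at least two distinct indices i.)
Roots: {-7, -1}

Each tropical root is a break point of the lower envelope of the lines y = a_i + i · x (there are 3 lines, with slopes 0, 1, ..., 2). Only the lines that attain the minimum somewhere contribute to roots; other lines are dominated. Here the surviving (envelope) indices are i = 2, i = 1, i = 0.
Intersections between consecutive envelope lines give the roots: for adjacent envelope indices i < j the intersection is x = (a_i − a_j) / (j − i). Reading off the sorted break points: {-7, -1}.
Verification: at each break x_0, at least two indices attain the minimum of min_i(a_i + i · x_0).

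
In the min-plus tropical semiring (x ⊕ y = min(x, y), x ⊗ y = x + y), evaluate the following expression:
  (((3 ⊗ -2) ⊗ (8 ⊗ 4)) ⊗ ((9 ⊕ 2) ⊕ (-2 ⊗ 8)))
(((3 ⊗ -2) ⊗ (8 ⊗ 4)) ⊗ ((9 ⊕ 2) ⊕ (-2 ⊗ 8))) = 15

Expand innermost to outermost. Recall ⊕ takes the minimum of its arguments and ⊗ takes their sum. Working out the expression (((3 ⊗ -2) ⊗ (8 ⊗ 4)) ⊗ ((9 ⊕ 2) ⊕ (-2 ⊗ 8))) gives 15.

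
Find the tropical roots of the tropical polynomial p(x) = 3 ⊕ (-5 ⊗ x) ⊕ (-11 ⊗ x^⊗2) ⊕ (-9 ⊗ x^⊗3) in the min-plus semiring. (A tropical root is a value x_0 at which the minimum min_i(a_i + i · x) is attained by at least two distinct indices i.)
Roots: {-2, 6, 8}

Each tropical root is a break point of the lower envelope of the lines y = a_i + i · x (there are 4 lines, with slopes 0, 1, ..., 3). Only the lines that attain the minimum somewhere contribute to roots; other lines are dominated. Here the surviving (envelope) indices are i = 3, i = 2, i = 1, i = 0.
Intersections between consecutive envelope lines give the roots: for adjacent envelope indices i < j the intersection is x = (a_i − a_j) / (j − i). Reading off the sorted break points: {-2, 6, 8}.
Verification: at each break x_0, at least two indices attain the minimum of min_i(a_i + i · x_0).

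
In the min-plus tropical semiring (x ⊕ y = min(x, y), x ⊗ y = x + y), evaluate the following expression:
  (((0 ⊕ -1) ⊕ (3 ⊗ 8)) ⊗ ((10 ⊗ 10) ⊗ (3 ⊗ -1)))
(((0 ⊕ -1) ⊕ (3 ⊗ 8)) ⊗ ((10 ⊗ 10) ⊗ (3 ⊗ -1))) = 21

Expand innermost to outermost. Recall ⊕ takes the minimum of its arguments and ⊗ takes their sum. Working out the expression (((0 ⊕ -1) ⊕ (3 ⊗ 8)) ⊗ ((10 ⊗ 10) ⊗ (3 ⊗ -1))) gives 21.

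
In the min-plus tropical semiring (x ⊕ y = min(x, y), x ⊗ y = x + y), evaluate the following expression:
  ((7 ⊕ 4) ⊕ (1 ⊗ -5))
((7 ⊕ 4) ⊕ (1 ⊗ -5)) = -4

Expand innermost to outermost. Recall ⊕ takes the minimum of its arguments and ⊗ takes their sum. Working out the expression ((7 ⊕ 4) ⊕ (1 ⊗ -5)) gives -4.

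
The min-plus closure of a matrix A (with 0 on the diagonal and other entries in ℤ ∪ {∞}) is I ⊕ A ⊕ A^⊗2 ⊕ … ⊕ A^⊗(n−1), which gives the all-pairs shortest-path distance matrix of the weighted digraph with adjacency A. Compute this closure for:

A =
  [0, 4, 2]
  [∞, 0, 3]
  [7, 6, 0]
Closure =
  [0, 4, 2]
  [10, 0, 3]
  [7, 6, 0]

This is the Floyd-Warshall all-pairs shortest-path computation. For each intermediate vertex k = 0, 1, …, 2, update dist[i][j] ← min(dist[i][j], dist[i][k] + dist[k][j]). The final matrix gives, for each (i, j), the minimum total weight of any directed path from i to j (possibly empty when i = j).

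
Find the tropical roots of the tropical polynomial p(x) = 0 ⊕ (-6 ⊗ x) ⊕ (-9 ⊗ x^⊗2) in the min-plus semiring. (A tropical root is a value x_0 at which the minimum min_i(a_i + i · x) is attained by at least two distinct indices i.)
Roots: {3, 6}

Each tropical root is a break point of the lower envelope of the lines y = a_i + i · x (there are 3 lines, with slopes 0, 1, ..., 2). Only the lines that attain the minimum somewhere contribute to roots; other lines are dominated. Here the surviving (envelope) indices are i = 2, i = 1, i = 0.
Intersections between consecutive envelope lines give the roots: for adjacent envelope indices i < j the intersection is x = (a_i − a_j) / (j − i). Reading off the sorted break points: {3, 6}.
Verification: at each break x_0, at least two indices attain the minimum of min_i(a_i + i · x_0).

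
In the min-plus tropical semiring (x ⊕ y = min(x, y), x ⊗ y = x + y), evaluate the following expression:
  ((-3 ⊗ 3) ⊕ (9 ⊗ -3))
((-3 ⊗ 3) ⊕ (9 ⊗ -3)) = 0

Expand innermost to outermost. Recall ⊕ takes the minimum of its arguments and ⊗ takes their sum. Working out the expression ((-3 ⊗ 3) ⊕ (9 ⊗ -3)) gives 0.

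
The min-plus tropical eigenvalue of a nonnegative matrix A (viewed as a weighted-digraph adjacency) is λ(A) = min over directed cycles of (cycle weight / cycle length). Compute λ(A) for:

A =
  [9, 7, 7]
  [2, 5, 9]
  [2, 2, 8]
λ(A) = 11/3

Enumerate directed cycles and compute their means (weight / length). Sample:
  cycle 0 → 0: weight = 9, length = 1, mean = 9/1 ≈ 9.000
  cycle 1 → 1: weight = 5, length = 1, mean = 5/1 ≈ 5.000
  cycle 2 → 2: weight = 8, length = 1, mean = 8/1 ≈ 8.000
  cycle 0 → 1 → 0: weight = 9, length = 2, mean = 9/2 ≈ 4.500
  cycle 0 → 2 → 0: weight = 9, length = 2, mean = 9/2 ≈ 4.500
  cycle 1 → 0 → 1: weight = 9, length = 2, mean = 9/2 ≈ 4.500
Minimum mean = 3.667, attained e.g. along the cycle 0 → 2 → 1 → 0 with weight 11 and length 3. So λ(A) = 11/3 = 11/3.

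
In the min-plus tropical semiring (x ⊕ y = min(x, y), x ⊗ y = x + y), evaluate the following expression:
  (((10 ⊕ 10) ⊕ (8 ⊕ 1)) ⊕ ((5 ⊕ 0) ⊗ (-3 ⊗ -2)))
(((10 ⊕ 10) ⊕ (8 ⊕ 1)) ⊕ ((5 ⊕ 0) ⊗ (-3 ⊗ -2))) = -5

Expand innermost to outermost. Recall ⊕ takes the minimum of its arguments and ⊗ takes their sum. Working out the expression (((10 ⊕ 10) ⊕ (8 ⊕ 1)) ⊕ ((5 ⊕ 0) ⊗ (-3 ⊗ -2))) gives -5.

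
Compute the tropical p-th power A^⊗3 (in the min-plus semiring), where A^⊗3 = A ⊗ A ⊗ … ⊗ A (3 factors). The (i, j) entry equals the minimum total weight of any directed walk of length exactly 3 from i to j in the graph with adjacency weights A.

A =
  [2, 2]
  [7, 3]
A^⊗3 =
  [6, 6]
  [11, 9]

Each entry (A^⊗3)_ij equals the minimum over all length-3 walks i = v_0 → v_1 → … → v_3 = j of Σ_t A[v_t][v_{t+1}]. For example, for (i, j) = (0, 1) we minimise over 4 possible intermediate vertex sequences; the minimum is 6, attained along the walk 0 → 0 → 0 → 1.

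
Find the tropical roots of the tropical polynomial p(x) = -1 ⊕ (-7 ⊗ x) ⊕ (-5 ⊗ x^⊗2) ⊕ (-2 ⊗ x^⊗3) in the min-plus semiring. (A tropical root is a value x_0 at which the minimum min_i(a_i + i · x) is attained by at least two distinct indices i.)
Roots: {-3, -2, 6}

Each tropical root is a break point of the lower envelope of the lines y = a_i + i · x (there are 4 lines, with slopes 0, 1, ..., 3). Only the lines that attain the minimum somewhere contribute to roots; other lines are dominated. Here the surviving (envelope) indices are i = 3, i = 2, i = 1, i = 0.
Intersections between consecutive envelope lines give the roots: for adjacent envelope indices i < j the intersection is x = (a_i − a_j) / (j − i). Reading off the sorted break points: {-3, -2, 6}.
Verification: at each break x_0, at least two indices attain the minimum of min_i(a_i + i · x_0).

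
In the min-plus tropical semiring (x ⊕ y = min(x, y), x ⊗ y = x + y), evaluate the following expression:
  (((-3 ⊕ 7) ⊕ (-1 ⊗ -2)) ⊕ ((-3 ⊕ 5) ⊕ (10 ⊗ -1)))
(((-3 ⊕ 7) ⊕ (-1 ⊗ -2)) ⊕ ((-3 ⊕ 5) ⊕ (10 ⊗ -1))) = -3

Expand innermost to outermost. Recall ⊕ takes the minimum of its arguments and ⊗ takes their sum. Working out the expression (((-3 ⊕ 7) ⊕ (-1 ⊗ -2)) ⊕ ((-3 ⊕ 5) ⊕ (10 ⊗ -1))) gives -3.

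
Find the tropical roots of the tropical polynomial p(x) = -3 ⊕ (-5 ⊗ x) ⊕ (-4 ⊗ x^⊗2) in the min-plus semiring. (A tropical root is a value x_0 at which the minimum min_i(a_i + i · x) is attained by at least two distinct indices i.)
Roots: {-1, 2}

Each tropical root is a break point of the lower envelope of the lines y = a_i + i · x (there are 3 lines, with slopes 0, 1, ..., 2). Only the lines that attain the minimum somewhere contribute to roots; other lines are dominated. Here the surviving (envelope) indices are i = 2, i = 1, i = 0.
Intersections between consecutive envelope lines give the roots: for adjacent envelope indices i < j the intersection is x = (a_i − a_j) / (j − i). Reading off the sorted break points: {-1, 2}.
Verification: at each break x_0, at least two indices attain the minimum of min_i(a_i + i · x_0).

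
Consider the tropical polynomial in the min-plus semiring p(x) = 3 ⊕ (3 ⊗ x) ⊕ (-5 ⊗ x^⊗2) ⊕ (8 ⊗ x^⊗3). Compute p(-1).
p(-1) = -7

A tropical monomial a ⊗ x^⊗i evaluates to a + i · x. Evaluating each term at x = -1:
  Term 0 contributes 3 + 0 · -1 = 3
  Term 1 contributes 3 + 1 · -1 = 2
  Term 2 contributes -5 + 2 · -1 = -7
  Term 3 contributes 8 + 3 · -1 = 5
p(-1) = ⊕ of these = min[3, 2, -7, 5] = -7.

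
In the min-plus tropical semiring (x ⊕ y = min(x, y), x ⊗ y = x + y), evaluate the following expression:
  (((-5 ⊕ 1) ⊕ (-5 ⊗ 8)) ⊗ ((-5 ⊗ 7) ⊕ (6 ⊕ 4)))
(((-5 ⊕ 1) ⊕ (-5 ⊗ 8)) ⊗ ((-5 ⊗ 7) ⊕ (6 ⊕ 4))) = -3

Expand innermost to outermost. Recall ⊕ takes the minimum of its arguments and ⊗ takes their sum. Working out the expression (((-5 ⊕ 1) ⊕ (-5 ⊗ 8)) ⊗ ((-5 ⊗ 7) ⊕ (6 ⊕ 4))) gives -3.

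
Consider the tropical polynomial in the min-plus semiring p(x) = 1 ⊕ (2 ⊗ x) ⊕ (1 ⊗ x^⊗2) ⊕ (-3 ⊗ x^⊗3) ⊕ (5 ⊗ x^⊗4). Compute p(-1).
p(-1) = -6

A tropical monomial a ⊗ x^⊗i evaluates to a + i · x. Evaluating each term at x = -1:
  Term 0 contributes 1 + 0 · -1 = 1
  Term 1 contributes 2 + 1 · -1 = 1
  Term 2 contributes 1 + 2 · -1 = -1
  Term 3 contributes -3 + 3 · -1 = -6
  Term 4 contributes 5 + 4 · -1 = 1
p(-1) = ⊕ of these = min[1, 1, -1, -6, 1] = -6.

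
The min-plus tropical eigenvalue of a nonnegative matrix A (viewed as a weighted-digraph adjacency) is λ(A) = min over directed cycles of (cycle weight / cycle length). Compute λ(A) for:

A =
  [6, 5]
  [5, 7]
λ(A) = 5

Enumerate directed cycles and compute their means (weight / length). Sample:
  cycle 0 → 0: weight = 6, length = 1, mean = 6/1 ≈ 6.000
  cycle 1 → 1: weight = 7, length = 1, mean = 7/1 ≈ 7.000
  cycle 0 → 1 → 0: weight = 10, length = 2, mean = 10/2 ≈ 5.000
  cycle 1 → 0 → 1: weight = 10, length = 2, mean = 10/2 ≈ 5.000
Minimum mean = 5.000, attained e.g. along the cycle 0 → 1 → 0 with weight 10 and length 2. So λ(A) = 10/2 = 5.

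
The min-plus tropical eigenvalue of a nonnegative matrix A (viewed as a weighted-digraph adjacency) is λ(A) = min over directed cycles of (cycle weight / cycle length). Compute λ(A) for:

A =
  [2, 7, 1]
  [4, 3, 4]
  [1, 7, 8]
λ(A) = 1

Enumerate directed cycles and compute their means (weight / length). Sample:
  cycle 0 → 0: weight = 2, length = 1, mean = 2/1 ≈ 2.000
  cycle 1 → 1: weight = 3, length = 1, mean = 3/1 ≈ 3.000
  cycle 2 → 2: weight = 8, length = 1, mean = 8/1 ≈ 8.000
  cycle 0 → 1 → 0: weight = 11, length = 2, mean = 11/2 ≈ 5.500
  cycle 0 → 2 → 0: weight = 2, length = 2, mean = 2/2 ≈ 1.000
  cycle 1 → 0 → 1: weight = 11, length = 2, mean = 11/2 ≈ 5.500
Minimum mean = 1.000, attained e.g. along the cycle 0 → 2 → 0 with weight 2 and length 2. So λ(A) = 2/2 = 1.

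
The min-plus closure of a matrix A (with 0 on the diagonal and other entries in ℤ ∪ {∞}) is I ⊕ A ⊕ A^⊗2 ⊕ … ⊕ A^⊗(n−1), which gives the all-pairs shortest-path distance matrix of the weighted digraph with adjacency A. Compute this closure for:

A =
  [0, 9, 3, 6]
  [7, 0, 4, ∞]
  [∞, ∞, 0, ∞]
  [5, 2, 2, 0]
Closure =
  [0, 8, 3, 6]
  [7, 0, 4, 13]
  [∞, ∞, 0, ∞]
  [5, 2, 2, 0]

This is the Floyd-Warshall all-pairs shortest-path computation. For each intermediate vertex k = 0, 1, …, 3, update dist[i][j] ← min(dist[i][j], dist[i][k] + dist[k][j]). The final matrix gives, for each (i, j), the minimum total weight of any directed path from i to j (possibly empty when i = j).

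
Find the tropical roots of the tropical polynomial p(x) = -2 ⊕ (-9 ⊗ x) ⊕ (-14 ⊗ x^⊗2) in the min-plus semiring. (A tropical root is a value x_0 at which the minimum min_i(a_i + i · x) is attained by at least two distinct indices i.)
Roots: {5, 7}

Each tropical root is a break point of the lower envelope of the lines y = a_i + i · x (there are 3 lines, with slopes 0, 1, ..., 2). Only the lines that attain the minimum somewhere contribute to roots; other lines are dominated. Here the surviving (envelope) indices are i = 2, i = 1, i = 0.
Intersections between consecutive envelope lines give the roots: for adjacent envelope indices i < j the intersection is x = (a_i − a_j) / (j − i). Reading off the sorted break points: {5, 7}.
Verification: at each break x_0, at least two indices attain the minimum of min_i(a_i + i · x_0).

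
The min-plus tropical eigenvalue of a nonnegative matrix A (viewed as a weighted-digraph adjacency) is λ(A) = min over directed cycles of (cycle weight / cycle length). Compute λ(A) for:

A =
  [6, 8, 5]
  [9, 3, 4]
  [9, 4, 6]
λ(A) = 3

Enumerate directed cycles and compute their means (weight / length). Sample:
  cycle 0 → 0: weight = 6, length = 1, mean = 6/1 ≈ 6.000
  cycle 1 → 1: weight = 3, length = 1, mean = 3/1 ≈ 3.000
  cycle 2 → 2: weight = 6, length = 1, mean = 6/1 ≈ 6.000
  cycle 0 → 1 → 0: weight = 17, length = 2, mean = 17/2 ≈ 8.500
  cycle 0 → 2 → 0: weight = 14, length = 2, mean = 14/2 ≈ 7.000
  cycle 1 → 0 → 1: weight = 17, length = 2, mean = 17/2 ≈ 8.500
Minimum mean = 3.000, attained e.g. along the cycle 1 → 1 with weight 3 and length 1. So λ(A) = 3/1 = 3.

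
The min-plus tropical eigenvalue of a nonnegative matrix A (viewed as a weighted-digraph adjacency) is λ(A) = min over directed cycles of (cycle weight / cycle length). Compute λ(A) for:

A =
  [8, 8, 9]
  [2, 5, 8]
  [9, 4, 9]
λ(A) = 5

Enumerate directed cycles and compute their means (weight / length). Sample:
  cycle 0 → 0: weight = 8, length = 1, mean = 8/1 ≈ 8.000
  cycle 1 → 1: weight = 5, length = 1, mean = 5/1 ≈ 5.000
  cycle 2 → 2: weight = 9, length = 1, mean = 9/1 ≈ 9.000
  cycle 0 → 1 → 0: weight = 10, length = 2, mean = 10/2 ≈ 5.000
  cycle 0 → 2 → 0: weight = 18, length = 2, mean = 18/2 ≈ 9.000
  cycle 1 → 0 → 1: weight = 10, length = 2, mean = 10/2 ≈ 5.000
Minimum mean = 5.000, attained e.g. along the cycle 1 → 1 with weight 5 and length 1. So λ(A) = 5/1 = 5.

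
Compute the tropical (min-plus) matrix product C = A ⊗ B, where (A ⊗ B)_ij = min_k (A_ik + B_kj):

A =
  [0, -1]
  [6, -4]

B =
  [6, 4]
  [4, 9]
A ⊗ B =
  [3, 4]
  [0, 5]

Apply the min-plus product entry-by-entry:
  C[0][0] = min over k of (A[0][0] + B[0][0] = 0 + 6 = 6, A[0][1] + B[1][0] = -1 + 4 = 3) = 3 (attained at k = 1)
  C[0][1] = min over k of (A[0][0] + B[0][1] = 0 + 4 = 4, A[0][1] + B[1][1] = -1 + 9 = 8) = 4 (attained at k = 0)
  C[1][0] = min over k of (A[1][0] + B[0][0] = 6 + 6 = 12, A[1][1] + B[1][0] = -4 + 4 = 0) = 0 (attained at k = 1)
  C[1][1] = min over k of (A[1][0] + B[0][1] = 6 + 4 = 10, A[1][1] + B[1][1] = -4 + 9 = 5) = 5 (attained at k = 1)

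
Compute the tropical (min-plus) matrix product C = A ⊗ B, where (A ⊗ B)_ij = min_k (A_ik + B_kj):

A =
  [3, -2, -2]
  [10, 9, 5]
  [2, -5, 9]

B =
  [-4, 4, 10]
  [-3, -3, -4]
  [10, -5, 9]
A ⊗ B =
  [-5, -7, -6]
  [6, 0, 5]
  [-8, -8, -9]

Apply the min-plus product entry-by-entry:
  C[0][0] = min over k of (A[0][0] + B[0][0] = 3 + -4 = -1, A[0][1] + B[1][0] = -2 + -3 = -5, A[0][2] + B[2][0] = -2 + 10 = 8) = -5 (attained at k = 1)
  C[0][1] = min over k of (A[0][0] + B[0][1] = 3 + 4 = 7, A[0][1] + B[1][1] = -2 + -3 = -5, A[0][2] + B[2][1] = -2 + -5 = -7) = -7 (attained at k = 2)
  C[0][2] = min over k of (A[0][0] + B[0][2] = 3 + 10 = 13, A[0][1] + B[1][2] = -2 + -4 = -6, A[0][2] + B[2][2] = -2 + 9 = 7) = -6 (attained at k = 1)
  C[1][0] = min over k of (A[1][0] + B[0][0] = 10 + -4 = 6, A[1][1] + B[1][0] = 9 + -3 = 6, A[1][2] + B[2][0] = 5 + 10 = 15) = 6 (attained at k = 0)
  C[1][1] = min over k of (A[1][0] + B[0][1] = 10 + 4 = 14, A[1][1] + B[1][1] = 9 + -3 = 6, A[1][2] + B[2][1] = 5 + -5 = 0) = 0 (attained at k = 2)
  C[1][2] = min over k of (A[1][0] + B[0][2] = 10 + 10 = 20, A[1][1] + B[1][2] = 9 + -4 = 5, A[1][2] + B[2][2] = 5 + 9 = 14) = 5 (attained at k = 1)
  C[2][0] = min over k of (A[2][0] + B[0][0] = 2 + -4 = -2, A[2][1] + B[1][0] = -5 + -3 = -8, A[2][2] + B[2][0] = 9 + 10 = 19) = -8 (attained at k = 1)
  C[2][1] = min over k of (A[2][0] + B[0][1] = 2 + 4 = 6, A[2][1] + B[1][1] = -5 + -3 = -8, A[2][2] + B[2][1] = 9 + -5 = 4) = -8 (attained at k = 1)
  C[2][2] = min over k of (A[2][0] + B[0][2] = 2 + 10 = 12, A[2][1] + B[1][2] = -5 + -4 = -9, A[2][2] + B[2][2] = 9 + 9 = 18) = -9 (attained at k = 1)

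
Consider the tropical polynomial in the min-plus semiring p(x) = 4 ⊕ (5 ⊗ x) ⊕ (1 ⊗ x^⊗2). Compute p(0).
p(0) = 1

A tropical monomial a ⊗ x^⊗i evaluates to a + i · x. Evaluating each term at x = 0:
  Term 0 contributes 4 + 0 · 0 = 4
  Term 1 contributes 5 + 1 · 0 = 5
  Term 2 contributes 1 + 2 · 0 = 1
p(0) = ⊕ of these = min[4, 5, 1] = 1.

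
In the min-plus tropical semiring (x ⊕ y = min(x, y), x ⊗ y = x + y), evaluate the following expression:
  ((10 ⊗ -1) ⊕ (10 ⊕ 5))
((10 ⊗ -1) ⊕ (10 ⊕ 5)) = 5

Expand innermost to outermost. Recall ⊕ takes the minimum of its arguments and ⊗ takes their sum. Working out the expression ((10 ⊗ -1) ⊕ (10 ⊕ 5)) gives 5.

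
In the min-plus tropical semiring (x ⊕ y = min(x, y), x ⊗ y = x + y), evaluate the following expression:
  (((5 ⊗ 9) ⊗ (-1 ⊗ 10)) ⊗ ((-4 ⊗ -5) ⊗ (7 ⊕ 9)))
(((5 ⊗ 9) ⊗ (-1 ⊗ 10)) ⊗ ((-4 ⊗ -5) ⊗ (7 ⊕ 9))) = 21

Expand innermost to outermost. Recall ⊕ takes the minimum of its arguments and ⊗ takes their sum. Working out the expression (((5 ⊗ 9) ⊗ (-1 ⊗ 10)) ⊗ ((-4 ⊗ -5) ⊗ (7 ⊕ 9))) gives 21.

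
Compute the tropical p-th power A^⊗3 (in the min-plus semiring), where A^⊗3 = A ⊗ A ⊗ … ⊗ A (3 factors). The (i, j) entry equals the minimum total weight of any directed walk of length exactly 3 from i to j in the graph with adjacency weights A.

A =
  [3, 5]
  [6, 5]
A^⊗3 =
  [9, 11]
  [12, 14]

Each entry (A^⊗3)_ij equals the minimum over all length-3 walks i = v_0 → v_1 → … → v_3 = j of Σ_t A[v_t][v_{t+1}]. For example, for (i, j) = (0, 1) we minimise over 4 possible intermediate vertex sequences; the minimum is 11, attained along the walk 0 → 0 → 0 → 1.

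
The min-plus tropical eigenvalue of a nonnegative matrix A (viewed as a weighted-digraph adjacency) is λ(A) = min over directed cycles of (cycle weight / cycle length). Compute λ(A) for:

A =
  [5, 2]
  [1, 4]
λ(A) = 3/2

Enumerate directed cycles and compute their means (weight / length). Sample:
  cycle 0 → 0: weight = 5, length = 1, mean = 5/1 ≈ 5.000
  cycle 1 → 1: weight = 4, length = 1, mean = 4/1 ≈ 4.000
  cycle 0 → 1 → 0: weight = 3, length = 2, mean = 3/2 ≈ 1.500
  cycle 1 → 0 → 1: weight = 3, length = 2, mean = 3/2 ≈ 1.500
Minimum mean = 1.500, attained e.g. along the cycle 0 → 1 → 0 with weight 3 and length 2. So λ(A) = 3/2 = 3/2.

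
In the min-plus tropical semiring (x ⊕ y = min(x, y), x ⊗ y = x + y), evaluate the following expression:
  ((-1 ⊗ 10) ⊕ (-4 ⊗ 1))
((-1 ⊗ 10) ⊕ (-4 ⊗ 1)) = -3

Expand innermost to outermost. Recall ⊕ takes the minimum of its arguments and ⊗ takes their sum. Working out the expression ((-1 ⊗ 10) ⊕ (-4 ⊗ 1)) gives -3.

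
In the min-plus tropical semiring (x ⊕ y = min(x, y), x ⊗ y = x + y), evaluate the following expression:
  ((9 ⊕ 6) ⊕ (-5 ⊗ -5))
((9 ⊕ 6) ⊕ (-5 ⊗ -5)) = -10

Expand innermost to outermost. Recall ⊕ takes the minimum of its arguments and ⊗ takes their sum. Working out the expression ((9 ⊕ 6) ⊕ (-5 ⊗ -5)) gives -10.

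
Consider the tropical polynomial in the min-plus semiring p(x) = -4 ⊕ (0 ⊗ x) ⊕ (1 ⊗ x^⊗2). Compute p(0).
p(0) = -4

A tropical monomial a ⊗ x^⊗i evaluates to a + i · x. Evaluating each term at x = 0:
  Term 0 contributes -4 + 0 · 0 = -4
  Term 1 contributes 0 + 1 · 0 = 0
  Term 2 contributes 1 + 2 · 0 = 1
p(0) = ⊕ of these = min[-4, 0, 1] = -4.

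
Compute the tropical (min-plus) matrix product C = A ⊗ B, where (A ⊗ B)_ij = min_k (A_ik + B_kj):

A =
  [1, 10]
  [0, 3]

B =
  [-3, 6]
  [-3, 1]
A ⊗ B =
  [-2, 7]
  [-3, 4]

Apply the min-plus product entry-by-entry:
  C[0][0] = min over k of (A[0][0] + B[0][0] = 1 + -3 = -2, A[0][1] + B[1][0] = 10 + -3 = 7) = -2 (attained at k = 0)
  C[0][1] = min over k of (A[0][0] + B[0][1] = 1 + 6 = 7, A[0][1] + B[1][1] = 10 + 1 = 11) = 7 (attained at k = 0)
  C[1][0] = min over k of (A[1][0] + B[0][0] = 0 + -3 = -3, A[1][1] + B[1][0] = 3 + -3 = 0) = -3 (attained at k = 0)
  C[1][1] = min over k of (A[1][0] + B[0][1] = 0 + 6 = 6, A[1][1] + B[1][1] = 3 + 1 = 4) = 4 (attained at k = 1)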